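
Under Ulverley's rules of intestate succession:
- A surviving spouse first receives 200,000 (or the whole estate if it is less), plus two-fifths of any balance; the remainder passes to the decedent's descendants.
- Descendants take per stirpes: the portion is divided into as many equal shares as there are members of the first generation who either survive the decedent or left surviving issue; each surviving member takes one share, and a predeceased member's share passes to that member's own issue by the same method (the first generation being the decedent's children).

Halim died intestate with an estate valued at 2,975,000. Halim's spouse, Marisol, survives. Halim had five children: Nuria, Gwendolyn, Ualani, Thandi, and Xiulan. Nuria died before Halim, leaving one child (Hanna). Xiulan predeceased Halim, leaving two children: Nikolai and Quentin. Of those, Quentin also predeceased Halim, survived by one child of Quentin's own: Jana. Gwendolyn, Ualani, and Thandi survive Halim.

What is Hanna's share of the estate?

Hanna receives 333,000.

Marisol first takes 200,000, leaving a balance of 2,775,000. Marisol then takes two-fifths of the balance (1,110,000), for a total of 1,310,000. The remaining 1,665,000 passes to the descendants.
The descendants' portion (1,665,000) is divided into 5 shares of 333,000: Gwendolyn, Ualani, and Thandi each take 333,000; Nuria's 333,000 share passes to Nuria's issue; Xiulan's 333,000 share passes to Xiulan's issue.
Nuria's share (333,000) passes entirely to Hanna.
Xiulan's share (333,000) is divided into 2 shares of 166,500: Nikolai takes 166,500; Quentin's 166,500 share passes to Quentin's issue.
Quentin's share (166,500) passes entirely to Jana.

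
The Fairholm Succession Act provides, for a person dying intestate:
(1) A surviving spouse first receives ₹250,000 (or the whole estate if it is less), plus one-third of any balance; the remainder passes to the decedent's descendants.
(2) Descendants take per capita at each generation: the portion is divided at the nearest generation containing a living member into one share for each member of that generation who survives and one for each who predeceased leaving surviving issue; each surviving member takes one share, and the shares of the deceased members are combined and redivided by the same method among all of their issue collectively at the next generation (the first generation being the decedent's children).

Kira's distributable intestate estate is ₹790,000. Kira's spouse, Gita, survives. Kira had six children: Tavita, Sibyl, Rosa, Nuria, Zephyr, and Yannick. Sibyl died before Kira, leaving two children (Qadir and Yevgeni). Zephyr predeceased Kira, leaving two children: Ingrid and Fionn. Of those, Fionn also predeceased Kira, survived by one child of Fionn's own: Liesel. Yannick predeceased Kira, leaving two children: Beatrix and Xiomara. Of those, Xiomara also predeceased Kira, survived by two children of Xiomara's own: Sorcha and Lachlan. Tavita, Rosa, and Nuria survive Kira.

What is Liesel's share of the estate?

Gita first takes ₹250,000, leaving a balance of ₹540,000. Gita then takes one-third of the balance (₹180,000), for a total of ₹430,000. The remaining ₹360,000 passes to the descendants.
The descendants' portion (₹360,000) is divided at the children's generation into 6 shares of ₹60,000. Tavita, Rosa, and Nuria each take ₹60,000. The 3 shares of the deceased (Sibyl, Zephyr, and Yannick) are combined into a pool of ₹180,000.
That pool (₹180,000) is divided at the grandchildren's generation into 6 shares of ₹30,000. Qadir, Yevgeni, Ingrid, and Beatrix each take ₹30,000. The 2 shares of the deceased (Fionn and Xiomara) are combined into a pool of ₹60,000.
That pool (₹60,000) is divided at the great-grandchildren's generation equally among Liesel, Sorcha, and Lachlan: ₹20,000 each.

Liesel receives ₹20,000.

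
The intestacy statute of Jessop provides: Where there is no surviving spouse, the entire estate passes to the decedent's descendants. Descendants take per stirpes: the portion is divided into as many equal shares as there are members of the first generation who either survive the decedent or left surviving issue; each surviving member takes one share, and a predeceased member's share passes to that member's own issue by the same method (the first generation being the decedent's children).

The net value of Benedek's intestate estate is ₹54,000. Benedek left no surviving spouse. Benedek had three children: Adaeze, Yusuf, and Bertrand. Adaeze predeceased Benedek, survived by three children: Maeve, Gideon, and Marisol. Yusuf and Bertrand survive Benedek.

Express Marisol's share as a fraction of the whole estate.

Marisol receives 1/9 of the estate.

The entire ₹54,000 passes to the descendants.
That amount (₹54,000) is divided into 3 shares of ₹18,000: Yusuf and Bertrand each take ₹18,000; Adaeze's ₹18,000 share passes to Adaeze's issue.
Adaeze's share (₹18,000) is divided into 3 shares of ₹6,000: Maeve, Gideon, and Marisol each take ₹6,000.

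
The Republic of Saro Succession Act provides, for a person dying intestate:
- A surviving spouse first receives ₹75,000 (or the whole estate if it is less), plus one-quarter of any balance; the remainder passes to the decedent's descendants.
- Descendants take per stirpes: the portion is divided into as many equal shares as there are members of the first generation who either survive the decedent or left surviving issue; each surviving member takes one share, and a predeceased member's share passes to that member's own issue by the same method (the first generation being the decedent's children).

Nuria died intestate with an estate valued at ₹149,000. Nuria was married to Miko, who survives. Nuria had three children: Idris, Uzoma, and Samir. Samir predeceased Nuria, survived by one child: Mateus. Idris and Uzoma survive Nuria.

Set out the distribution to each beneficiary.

Miko: ₹93,500; Idris: ₹18,500; Uzoma: ₹18,500; Mateus: ₹18,500

Miko first takes ₹75,000, leaving a balance of ₹74,000. Miko then takes one-quarter of the balance (₹18,500), for a total of ₹93,500. The remaining ₹55,500 passes to the descendants.
The descendants' portion (₹55,500) is divided into 3 shares of ₹18,500: Idris and Uzoma each take ₹18,500; Samir's ₹18,500 share passes to Samir's issue.
Samir's share (₹18,500) passes entirely to Mateus.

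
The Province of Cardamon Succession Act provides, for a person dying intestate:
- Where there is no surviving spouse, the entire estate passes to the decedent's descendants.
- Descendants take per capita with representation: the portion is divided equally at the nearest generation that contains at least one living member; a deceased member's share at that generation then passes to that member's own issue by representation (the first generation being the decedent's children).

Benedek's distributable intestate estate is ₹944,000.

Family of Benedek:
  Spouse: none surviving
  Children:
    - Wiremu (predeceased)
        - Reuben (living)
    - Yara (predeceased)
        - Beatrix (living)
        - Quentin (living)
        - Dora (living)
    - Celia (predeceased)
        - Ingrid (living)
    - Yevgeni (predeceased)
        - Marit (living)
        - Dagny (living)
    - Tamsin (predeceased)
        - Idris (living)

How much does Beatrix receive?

Beatrix receives ₹118,000.

The entire ₹944,000 passes to the descendants.
No child survives, so the initial division is made at the grandchildren's generation.
That amount (₹944,000) is divided into 8 shares of ₹118,000: Reuben, Beatrix, Quentin, Dora, Ingrid, Marit, Dagny, and Idris each take ₹118,000.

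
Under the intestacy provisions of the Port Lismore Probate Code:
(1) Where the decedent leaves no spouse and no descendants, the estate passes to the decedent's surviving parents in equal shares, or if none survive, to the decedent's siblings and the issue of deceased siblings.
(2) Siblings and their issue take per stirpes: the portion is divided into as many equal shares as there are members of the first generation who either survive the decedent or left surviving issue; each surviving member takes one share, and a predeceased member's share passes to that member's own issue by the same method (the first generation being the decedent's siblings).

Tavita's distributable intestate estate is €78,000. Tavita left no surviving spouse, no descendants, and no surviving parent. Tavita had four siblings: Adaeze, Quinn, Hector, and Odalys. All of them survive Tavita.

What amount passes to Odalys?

The entire €78,000 passes to the siblings and their issue.
That amount (€78,000) is divided into 4 shares of €19,500: Adaeze, Quinn, Hector, and Odalys each take €19,500.

Odalys receives €19,500.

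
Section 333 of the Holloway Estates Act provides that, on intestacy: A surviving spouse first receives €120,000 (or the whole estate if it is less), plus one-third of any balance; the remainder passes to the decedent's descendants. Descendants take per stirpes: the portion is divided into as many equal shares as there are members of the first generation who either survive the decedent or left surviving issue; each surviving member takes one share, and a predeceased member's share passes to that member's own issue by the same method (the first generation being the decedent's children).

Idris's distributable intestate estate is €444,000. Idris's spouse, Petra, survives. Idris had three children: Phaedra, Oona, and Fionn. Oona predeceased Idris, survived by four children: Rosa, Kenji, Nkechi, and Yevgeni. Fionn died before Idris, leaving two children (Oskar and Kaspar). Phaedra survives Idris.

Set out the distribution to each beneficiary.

Petra: €228,000; Phaedra: €72,000; Rosa: €18,000; Kenji: €18,000; Nkechi: €18,000; Yevgeni: €18,000; Oskar: €36,000; Kaspar: €36,000

Petra first takes €120,000, leaving a balance of €324,000. Petra then takes one-third of the balance (€108,000), for a total of €228,000. The remaining €216,000 passes to the descendants.
The descendants' portion (€216,000) is divided into 3 shares of €72,000: Phaedra takes €72,000; Oona's €72,000 share passes to Oona's issue; Fionn's €72,000 share passes to Fionn's issue.
Oona's share (€72,000) is divided into 4 shares of €18,000: Rosa, Kenji, Nkechi, and Yevgeni each take €18,000.
Fionn's share (€72,000) is divided into 2 shares of €36,000: Oskar and Kaspar each take €36,000.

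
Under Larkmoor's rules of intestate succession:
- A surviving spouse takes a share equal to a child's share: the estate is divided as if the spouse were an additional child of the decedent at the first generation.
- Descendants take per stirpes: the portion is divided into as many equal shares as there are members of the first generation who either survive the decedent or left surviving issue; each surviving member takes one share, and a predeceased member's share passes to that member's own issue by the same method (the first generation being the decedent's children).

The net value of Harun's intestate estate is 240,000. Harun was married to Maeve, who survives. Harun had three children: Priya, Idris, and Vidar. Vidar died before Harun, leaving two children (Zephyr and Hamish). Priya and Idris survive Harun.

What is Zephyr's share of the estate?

Zephyr receives 30,000.

The spouse counts as an additional share at the children's level, so there are 4 primary shares of 60,000. Maeve takes one such share (60,000).
The children's combined portion (180,000) is divided into 3 shares of 60,000: Priya and Idris each take 60,000; Vidar's 60,000 share passes to Vidar's issue.
Vidar's share (60,000) is divided into 2 shares of 30,000: Zephyr and Hamish each take 30,000.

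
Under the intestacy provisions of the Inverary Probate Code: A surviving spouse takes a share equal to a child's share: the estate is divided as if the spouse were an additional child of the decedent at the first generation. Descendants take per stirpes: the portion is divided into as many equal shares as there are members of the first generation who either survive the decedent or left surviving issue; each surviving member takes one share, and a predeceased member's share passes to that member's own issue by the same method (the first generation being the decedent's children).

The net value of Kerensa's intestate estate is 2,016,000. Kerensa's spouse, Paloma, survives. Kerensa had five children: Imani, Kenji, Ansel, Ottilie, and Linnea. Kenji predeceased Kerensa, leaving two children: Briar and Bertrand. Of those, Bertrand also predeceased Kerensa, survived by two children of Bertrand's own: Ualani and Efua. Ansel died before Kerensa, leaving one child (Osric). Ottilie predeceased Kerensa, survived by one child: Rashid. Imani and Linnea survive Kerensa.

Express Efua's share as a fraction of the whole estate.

The spouse counts as an additional share at the children's level, so there are 6 primary shares of 336,000. Paloma takes one such share (336,000).
The children's combined portion (1,680,000) is divided into 5 shares of 336,000: Imani and Linnea each take 336,000; Kenji's 336,000 share passes to Kenji's issue; Ansel's 336,000 share passes to Ansel's issue; Ottilie's 336,000 share passes to Ottilie's issue.
Kenji's share (336,000) is divided into 2 shares of 168,000: Briar takes 168,000; Bertrand's 168,000 share passes to Bertrand's issue.
Bertrand's share (168,000) is divided into 2 shares of 84,000: Ualani and Efua each take 84,000.
Ansel's share (336,000) passes entirely to Osric.
Ottilie's share (336,000) passes entirely to Rashid.

Efua receives 1/24 of the estate.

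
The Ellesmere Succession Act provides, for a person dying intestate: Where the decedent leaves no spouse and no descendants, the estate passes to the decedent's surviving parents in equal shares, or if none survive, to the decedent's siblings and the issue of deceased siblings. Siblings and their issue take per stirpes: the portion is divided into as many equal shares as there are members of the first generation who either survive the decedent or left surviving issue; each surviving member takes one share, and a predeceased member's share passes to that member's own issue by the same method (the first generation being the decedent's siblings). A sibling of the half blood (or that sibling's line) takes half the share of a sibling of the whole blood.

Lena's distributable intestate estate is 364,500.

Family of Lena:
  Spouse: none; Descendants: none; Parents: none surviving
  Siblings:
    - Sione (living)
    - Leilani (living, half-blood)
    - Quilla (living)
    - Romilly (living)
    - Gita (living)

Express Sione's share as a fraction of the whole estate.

Sione receives 2/9 of the estate.

The entire 364,500 passes to the siblings and their issue.
Counting each half-blood sibling's line as half a unit, there are 9/2 units in 364,500, so one unit is 81,000. Whole-blood lines (Sione, Quilla, Romilly, and Gita) take 81,000 each; half-blood lines (Leilani) take 40,500 each.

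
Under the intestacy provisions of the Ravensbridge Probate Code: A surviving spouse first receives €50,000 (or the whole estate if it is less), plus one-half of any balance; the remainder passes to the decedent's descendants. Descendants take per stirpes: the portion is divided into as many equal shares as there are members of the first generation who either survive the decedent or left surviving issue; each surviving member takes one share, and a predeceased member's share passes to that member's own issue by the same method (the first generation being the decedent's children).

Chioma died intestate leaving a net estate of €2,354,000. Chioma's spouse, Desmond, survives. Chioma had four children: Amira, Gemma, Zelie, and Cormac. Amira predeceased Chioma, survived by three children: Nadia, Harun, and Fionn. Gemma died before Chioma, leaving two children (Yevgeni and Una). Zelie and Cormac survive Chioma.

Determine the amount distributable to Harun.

Desmond first takes €50,000, leaving a balance of €2,304,000. Desmond then takes one-half of the balance (€1,152,000), for a total of €1,202,000. The remaining €1,152,000 passes to the descendants.
The descendants' portion (€1,152,000) is divided into 4 shares of €288,000: Zelie and Cormac each take €288,000; Amira's €288,000 share passes to Amira's issue; Gemma's €288,000 share passes to Gemma's issue.
Amira's share (€288,000) is divided into 3 shares of €96,000: Nadia, Harun, and Fionn each take €96,000.
Gemma's share (€288,000) is divided into 2 shares of €144,000: Yevgeni and Una each take €144,000.

Harun receives €96,000.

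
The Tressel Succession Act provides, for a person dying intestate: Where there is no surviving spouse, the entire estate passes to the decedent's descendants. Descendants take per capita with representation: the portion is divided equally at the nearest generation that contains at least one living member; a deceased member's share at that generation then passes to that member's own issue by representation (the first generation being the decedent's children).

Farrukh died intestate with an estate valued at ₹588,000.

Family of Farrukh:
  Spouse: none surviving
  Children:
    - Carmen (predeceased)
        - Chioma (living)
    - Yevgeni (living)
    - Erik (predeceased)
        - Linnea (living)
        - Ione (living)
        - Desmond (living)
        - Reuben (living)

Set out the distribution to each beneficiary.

The entire ₹588,000 passes to the descendants.
That amount (₹588,000) is divided into 3 shares of ₹196,000: Yevgeni takes ₹196,000; Carmen's ₹196,000 share passes to Carmen's issue; Erik's ₹196,000 share passes to Erik's issue.
Carmen's share (₹196,000) passes entirely to Chioma.
Erik's share (₹196,000) is divided into 4 shares of ₹49,000: Linnea, Ione, Desmond, and Reuben each take ₹49,000.

Chioma: ₹196,000; Yevgeni: ₹196,000; Linnea: ₹49,000; Ione: ₹49,000; Desmond: ₹49,000; Reuben: ₹49,000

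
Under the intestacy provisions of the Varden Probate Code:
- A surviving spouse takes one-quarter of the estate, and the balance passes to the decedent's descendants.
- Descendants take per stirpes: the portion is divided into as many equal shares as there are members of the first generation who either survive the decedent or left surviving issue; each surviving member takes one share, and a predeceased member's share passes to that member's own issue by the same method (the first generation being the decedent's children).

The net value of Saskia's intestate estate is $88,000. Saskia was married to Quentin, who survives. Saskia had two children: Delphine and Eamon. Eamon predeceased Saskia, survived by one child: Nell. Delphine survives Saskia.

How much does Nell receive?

Quentin takes one-quarter of $88,000 = $22,000. The remaining $66,000 passes to the descendants.
The descendants' portion ($66,000) is divided into 2 shares of $33,000: Delphine takes $33,000; Eamon's $33,000 share passes to Eamon's issue.
Eamon's share ($33,000) passes entirely to Nell.

Nell receives $33,000.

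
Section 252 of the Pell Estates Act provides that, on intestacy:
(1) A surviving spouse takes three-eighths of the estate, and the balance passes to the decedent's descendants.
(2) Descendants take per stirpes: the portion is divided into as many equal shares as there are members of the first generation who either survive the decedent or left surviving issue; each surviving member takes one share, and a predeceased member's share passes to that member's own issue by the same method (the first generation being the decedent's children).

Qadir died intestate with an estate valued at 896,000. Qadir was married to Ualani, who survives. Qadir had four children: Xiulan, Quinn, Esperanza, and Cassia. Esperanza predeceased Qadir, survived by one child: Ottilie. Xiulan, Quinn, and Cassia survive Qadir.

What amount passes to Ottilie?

Ualani takes three-eighths of 896,000 = 336,000. The remaining 560,000 passes to the descendants.
The descendants' portion (560,000) is divided into 4 shares of 140,000: Xiulan, Quinn, and Cassia each take 140,000; Esperanza's 140,000 share passes to Esperanza's issue.
Esperanza's share (140,000) passes entirely to Ottilie.

Ottilie receives 140,000.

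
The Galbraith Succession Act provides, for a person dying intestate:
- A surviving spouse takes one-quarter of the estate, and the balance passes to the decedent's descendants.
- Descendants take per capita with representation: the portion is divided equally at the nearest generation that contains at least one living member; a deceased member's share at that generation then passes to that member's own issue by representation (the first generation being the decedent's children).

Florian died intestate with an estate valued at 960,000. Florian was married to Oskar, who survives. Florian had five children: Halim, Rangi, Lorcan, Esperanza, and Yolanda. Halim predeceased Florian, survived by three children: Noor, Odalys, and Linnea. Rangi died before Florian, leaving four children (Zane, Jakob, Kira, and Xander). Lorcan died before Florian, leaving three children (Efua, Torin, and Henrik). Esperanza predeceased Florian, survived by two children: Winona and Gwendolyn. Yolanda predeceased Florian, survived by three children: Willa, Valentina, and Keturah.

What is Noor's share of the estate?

Oskar takes one-quarter of 960,000 = 240,000. The remaining 720,000 passes to the descendants.
No child survives, so the initial division is made at the grandchildren's generation.
The descendants' portion (720,000) is divided into 15 shares of 48,000: Noor, Odalys, Linnea, Zane, Jakob, Kira, Xander, Efua, Torin, Henrik, Winona, Gwendolyn, Willa, Valentina, and Keturah each take 48,000.

Noor receives 48,000.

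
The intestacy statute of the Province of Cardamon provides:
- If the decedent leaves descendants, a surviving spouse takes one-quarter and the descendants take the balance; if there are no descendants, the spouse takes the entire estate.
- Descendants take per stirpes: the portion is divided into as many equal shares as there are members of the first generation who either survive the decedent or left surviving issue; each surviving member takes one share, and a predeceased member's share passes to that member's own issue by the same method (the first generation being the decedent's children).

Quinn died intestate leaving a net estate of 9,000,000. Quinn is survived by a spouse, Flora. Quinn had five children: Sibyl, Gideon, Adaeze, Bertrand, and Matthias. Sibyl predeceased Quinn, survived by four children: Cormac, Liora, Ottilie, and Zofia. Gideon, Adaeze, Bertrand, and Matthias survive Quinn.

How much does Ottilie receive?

Flora takes one-quarter of 9,000,000 = 2,250,000. The remaining 6,750,000 passes to the descendants.
The descendants' portion (6,750,000) is divided into 5 shares of 1,350,000: Gideon, Adaeze, Bertrand, and Matthias each take 1,350,000; Sibyl's 1,350,000 share passes to Sibyl's issue.
Sibyl's share (1,350,000) is divided into 4 shares of 337,500: Cormac, Liora, Ottilie, and Zofia each take 337,500.

Ottilie receives 337,500.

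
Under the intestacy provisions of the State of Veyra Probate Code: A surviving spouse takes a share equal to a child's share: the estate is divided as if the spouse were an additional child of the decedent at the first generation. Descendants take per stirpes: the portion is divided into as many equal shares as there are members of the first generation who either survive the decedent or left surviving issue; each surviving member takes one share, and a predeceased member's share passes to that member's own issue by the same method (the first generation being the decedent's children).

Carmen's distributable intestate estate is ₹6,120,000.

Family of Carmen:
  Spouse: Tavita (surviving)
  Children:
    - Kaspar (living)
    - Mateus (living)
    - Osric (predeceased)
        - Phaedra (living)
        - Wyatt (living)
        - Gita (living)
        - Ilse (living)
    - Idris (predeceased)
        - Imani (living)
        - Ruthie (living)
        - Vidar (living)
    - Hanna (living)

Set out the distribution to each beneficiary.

Tavita: ₹1,020,000; Kaspar: ₹1,020,000; Mateus: ₹1,020,000; Phaedra: ₹255,000; Wyatt: ₹255,000; Gita: ₹255,000; Ilse: ₹255,000; Imani: ₹340,000; Ruthie: ₹340,000; Vidar: ₹340,000; Hanna: ₹1,020,000

The spouse counts as an additional share at the children's level, so there are 6 primary shares of ₹1,020,000. Tavita takes one such share (₹1,020,000).
The children's combined portion (₹5,100,000) is divided into 5 shares of ₹1,020,000: Kaspar, Mateus, and Hanna each take ₹1,020,000; Osric's ₹1,020,000 share passes to Osric's issue; Idris's ₹1,020,000 share passes to Idris's issue.
Osric's share (₹1,020,000) is divided into 4 shares of ₹255,000: Phaedra, Wyatt, Gita, and Ilse each take ₹255,000.
Idris's share (₹1,020,000) is divided into 3 shares of ₹340,000: Imani, Ruthie, and Vidar each take ₹340,000.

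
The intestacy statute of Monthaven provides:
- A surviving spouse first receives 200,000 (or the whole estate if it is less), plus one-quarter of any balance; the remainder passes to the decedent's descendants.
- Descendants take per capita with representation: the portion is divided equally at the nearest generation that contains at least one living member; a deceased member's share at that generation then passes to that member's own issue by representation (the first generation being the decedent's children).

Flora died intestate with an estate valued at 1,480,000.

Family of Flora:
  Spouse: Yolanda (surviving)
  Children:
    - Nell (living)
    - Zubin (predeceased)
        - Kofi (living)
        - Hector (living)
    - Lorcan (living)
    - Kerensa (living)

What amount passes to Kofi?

Kofi receives 120,000.

Yolanda first takes 200,000, leaving a balance of 1,280,000. Yolanda then takes one-quarter of the balance (320,000), for a total of 520,000. The remaining 960,000 passes to the descendants.
The descendants' portion (960,000) is divided into 4 shares of 240,000: Nell, Lorcan, and Kerensa each take 240,000; Zubin's 240,000 share passes to Zubin's issue.
Zubin's share (240,000) is divided into 2 shares of 120,000: Kofi and Hector each take 120,000.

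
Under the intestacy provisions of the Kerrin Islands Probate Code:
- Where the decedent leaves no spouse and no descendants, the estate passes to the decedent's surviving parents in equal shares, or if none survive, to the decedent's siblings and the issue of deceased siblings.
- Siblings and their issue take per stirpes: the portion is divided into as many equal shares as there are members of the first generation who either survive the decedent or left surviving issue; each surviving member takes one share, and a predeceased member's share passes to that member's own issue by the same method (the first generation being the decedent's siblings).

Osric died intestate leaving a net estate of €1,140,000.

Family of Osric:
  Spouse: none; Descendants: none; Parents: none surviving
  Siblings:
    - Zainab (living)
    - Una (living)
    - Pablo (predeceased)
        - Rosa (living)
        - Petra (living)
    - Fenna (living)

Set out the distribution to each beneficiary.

Zainab: €285,000; Una: €285,000; Rosa: €142,500; Petra: €142,500; Fenna: €285,000

The entire €1,140,000 passes to the siblings and their issue.
That amount (€1,140,000) is divided into 4 shares of €285,000: Zainab, Una, and Fenna each take €285,000; Pablo's €285,000 share passes to Pablo's issue.
Pablo's share (€285,000) is divided into 2 shares of €142,500: Rosa and Petra each take €142,500.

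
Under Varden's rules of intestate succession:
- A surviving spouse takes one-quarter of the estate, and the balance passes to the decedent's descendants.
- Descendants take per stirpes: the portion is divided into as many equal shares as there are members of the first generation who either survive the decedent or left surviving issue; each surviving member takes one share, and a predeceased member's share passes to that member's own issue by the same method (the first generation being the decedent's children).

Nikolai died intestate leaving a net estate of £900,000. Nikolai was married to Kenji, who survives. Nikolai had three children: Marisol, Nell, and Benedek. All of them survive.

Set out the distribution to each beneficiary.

Kenji takes one-quarter of £900,000 = £225,000. The remaining £675,000 passes to the descendants.
The descendants' portion (£675,000) is divided into 3 shares of £225,000: Marisol, Nell, and Benedek each take £225,000.

Kenji: £225,000; Marisol: £225,000; Nell: £225,000; Benedek: £225,000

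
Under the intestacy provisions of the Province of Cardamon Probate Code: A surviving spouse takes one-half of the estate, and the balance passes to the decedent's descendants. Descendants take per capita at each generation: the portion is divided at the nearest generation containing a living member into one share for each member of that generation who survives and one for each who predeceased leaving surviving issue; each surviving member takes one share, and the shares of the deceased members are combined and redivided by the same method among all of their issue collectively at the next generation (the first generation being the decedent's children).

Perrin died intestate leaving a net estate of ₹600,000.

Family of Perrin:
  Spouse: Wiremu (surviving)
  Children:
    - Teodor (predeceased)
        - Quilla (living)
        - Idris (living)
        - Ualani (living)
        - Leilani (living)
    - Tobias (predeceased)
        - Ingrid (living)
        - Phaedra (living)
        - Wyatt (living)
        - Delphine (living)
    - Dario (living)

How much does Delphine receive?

Wiremu takes one-half of ₹600,000 = ₹300,000. The remaining ₹300,000 passes to the descendants.
The descendants' portion (₹300,000) is divided at the children's generation into 3 shares of ₹100,000. Dario takes ₹100,000. The 2 shares of the deceased (Teodor and Tobias) are combined into a pool of ₹200,000.
That pool (₹200,000) is divided at the grandchildren's generation equally among Quilla, Idris, Ualani, Leilani, Ingrid, Phaedra, Wyatt, and Delphine: ₹25,000 each.

Delphine receives ₹25,000.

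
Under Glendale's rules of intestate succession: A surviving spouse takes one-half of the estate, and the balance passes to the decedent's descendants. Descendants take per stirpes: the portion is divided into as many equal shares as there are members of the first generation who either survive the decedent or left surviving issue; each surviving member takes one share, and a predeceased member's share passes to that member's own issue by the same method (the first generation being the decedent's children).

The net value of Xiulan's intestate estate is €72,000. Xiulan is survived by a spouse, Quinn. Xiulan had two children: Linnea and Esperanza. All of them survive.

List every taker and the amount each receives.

Quinn takes one-half of €72,000 = €36,000. The remaining €36,000 passes to the descendants.
The descendants' portion (€36,000) is divided into 2 shares of €18,000: Linnea and Esperanza each take €18,000.

Quinn: €36,000; Linnea: €18,000; Esperanza: €18,000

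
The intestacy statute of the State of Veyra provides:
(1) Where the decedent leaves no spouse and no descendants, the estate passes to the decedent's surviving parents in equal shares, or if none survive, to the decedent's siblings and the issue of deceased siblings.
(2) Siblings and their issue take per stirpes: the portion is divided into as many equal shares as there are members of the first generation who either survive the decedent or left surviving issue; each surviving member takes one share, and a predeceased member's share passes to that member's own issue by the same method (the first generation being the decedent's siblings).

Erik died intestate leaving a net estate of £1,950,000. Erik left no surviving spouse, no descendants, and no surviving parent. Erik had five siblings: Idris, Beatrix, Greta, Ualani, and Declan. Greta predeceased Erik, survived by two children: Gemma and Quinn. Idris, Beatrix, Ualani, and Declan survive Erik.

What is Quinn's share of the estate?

Quinn receives £195,000.

The entire £1,950,000 passes to the siblings and their issue.
That amount (£1,950,000) is divided into 5 shares of £390,000: Idris, Beatrix, Ualani, and Declan each take £390,000; Greta's £390,000 share passes to Greta's issue.
Greta's share (£390,000) is divided into 2 shares of £195,000: Gemma and Quinn each take £195,000.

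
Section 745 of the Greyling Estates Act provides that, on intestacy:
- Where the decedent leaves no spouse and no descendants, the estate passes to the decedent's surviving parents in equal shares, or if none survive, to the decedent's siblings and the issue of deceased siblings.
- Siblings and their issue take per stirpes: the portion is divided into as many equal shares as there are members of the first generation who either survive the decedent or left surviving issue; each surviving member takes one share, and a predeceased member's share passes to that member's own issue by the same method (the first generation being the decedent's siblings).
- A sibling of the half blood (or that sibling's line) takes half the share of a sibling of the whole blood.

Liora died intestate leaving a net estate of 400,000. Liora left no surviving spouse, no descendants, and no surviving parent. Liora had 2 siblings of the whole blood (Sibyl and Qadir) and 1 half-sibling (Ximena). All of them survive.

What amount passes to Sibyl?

Sibyl receives 160,000.

The entire 400,000 passes to the siblings and their issue.
Counting each half-blood sibling's line as half a unit, there are 5/2 units in 400,000, so one unit is 160,000. Whole-blood lines (Sibyl and Qadir) take 160,000 each; half-blood lines (Ximena) take 80,000 each.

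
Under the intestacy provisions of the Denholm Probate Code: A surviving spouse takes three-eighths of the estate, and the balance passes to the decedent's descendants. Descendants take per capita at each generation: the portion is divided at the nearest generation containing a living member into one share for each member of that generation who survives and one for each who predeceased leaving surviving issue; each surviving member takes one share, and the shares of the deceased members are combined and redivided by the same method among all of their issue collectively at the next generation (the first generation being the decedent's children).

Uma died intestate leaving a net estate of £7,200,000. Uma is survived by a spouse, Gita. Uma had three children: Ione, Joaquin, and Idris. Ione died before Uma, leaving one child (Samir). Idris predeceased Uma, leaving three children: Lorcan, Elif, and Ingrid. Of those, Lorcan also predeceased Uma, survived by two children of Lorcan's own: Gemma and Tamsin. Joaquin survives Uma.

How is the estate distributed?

Gita: £2,700,000; Samir: £750,000; Joaquin: £1,500,000; Gemma: £375,000; Tamsin: £375,000; Elif: £750,000; Ingrid: £750,000

Gita takes three-eighths of £7,200,000 = £2,700,000. The remaining £4,500,000 passes to the descendants.
The descendants' portion (£4,500,000) is divided at the children's generation into 3 shares of £1,500,000. Joaquin takes £1,500,000. The 2 shares of the deceased (Ione and Idris) are combined into a pool of £3,000,000.
That pool (£3,000,000) is divided at the grandchildren's generation into 4 shares of £750,000. Samir, Elif, and Ingrid each take £750,000. The remaining share for the deceased Lorcan (£750,000) is carried to the next generation.
That pool (£750,000) is divided at the great-grandchildren's generation equally among Gemma and Tamsin: £375,000 each.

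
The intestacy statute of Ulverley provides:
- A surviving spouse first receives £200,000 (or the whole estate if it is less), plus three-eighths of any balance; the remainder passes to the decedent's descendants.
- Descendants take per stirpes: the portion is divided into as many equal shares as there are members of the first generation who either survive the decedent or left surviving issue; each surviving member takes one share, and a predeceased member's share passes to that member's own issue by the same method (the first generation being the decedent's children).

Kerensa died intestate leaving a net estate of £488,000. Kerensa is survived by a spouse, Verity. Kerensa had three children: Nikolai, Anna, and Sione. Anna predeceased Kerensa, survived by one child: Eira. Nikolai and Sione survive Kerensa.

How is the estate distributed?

Verity first takes £200,000, leaving a balance of £288,000. Verity then takes three-eighths of the balance (£108,000), for a total of £308,000. The remaining £180,000 passes to the descendants.
The descendants' portion (£180,000) is divided into 3 shares of £60,000: Nikolai and Sione each take £60,000; Anna's £60,000 share passes to Anna's issue.
Anna's share (£60,000) passes entirely to Eira.

Verity: £308,000; Nikolai: £60,000; Eira: £60,000; Sione: £60,000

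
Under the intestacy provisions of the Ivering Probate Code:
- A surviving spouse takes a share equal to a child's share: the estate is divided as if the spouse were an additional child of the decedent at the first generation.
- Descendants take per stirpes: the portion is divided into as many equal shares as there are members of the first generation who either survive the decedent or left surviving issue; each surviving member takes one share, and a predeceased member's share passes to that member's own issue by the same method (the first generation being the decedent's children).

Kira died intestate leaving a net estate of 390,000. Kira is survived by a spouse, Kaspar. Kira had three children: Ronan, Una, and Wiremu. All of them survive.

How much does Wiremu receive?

The spouse counts as an additional share at the children's level, so there are 4 primary shares of 97,500. Kaspar takes one such share (97,500).
The children's combined portion (292,500) is divided into 3 shares of 97,500: Ronan, Una, and Wiremu each take 97,500.

Wiremu receives 97,500.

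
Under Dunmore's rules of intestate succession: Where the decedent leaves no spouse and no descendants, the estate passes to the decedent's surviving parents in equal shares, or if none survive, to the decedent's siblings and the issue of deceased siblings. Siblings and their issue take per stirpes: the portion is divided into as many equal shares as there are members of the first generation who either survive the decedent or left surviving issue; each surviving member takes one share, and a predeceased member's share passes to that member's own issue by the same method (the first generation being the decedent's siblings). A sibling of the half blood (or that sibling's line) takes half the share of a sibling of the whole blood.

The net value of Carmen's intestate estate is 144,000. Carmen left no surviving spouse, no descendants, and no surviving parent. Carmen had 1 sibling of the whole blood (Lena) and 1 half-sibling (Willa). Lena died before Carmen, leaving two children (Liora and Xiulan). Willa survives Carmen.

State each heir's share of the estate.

Liora: 48,000; Xiulan: 48,000; Willa: 48,000

The entire 144,000 passes to the siblings and their issue.
Counting each half-blood sibling's line as half a unit, there are 3/2 units in 144,000, so one unit is 96,000. Whole-blood lines (Lena) take 96,000 each; half-blood lines (Willa) take 48,000 each.
Lena's share (96,000) is divided into 2 shares of 48,000: Liora and Xiulan each take 48,000.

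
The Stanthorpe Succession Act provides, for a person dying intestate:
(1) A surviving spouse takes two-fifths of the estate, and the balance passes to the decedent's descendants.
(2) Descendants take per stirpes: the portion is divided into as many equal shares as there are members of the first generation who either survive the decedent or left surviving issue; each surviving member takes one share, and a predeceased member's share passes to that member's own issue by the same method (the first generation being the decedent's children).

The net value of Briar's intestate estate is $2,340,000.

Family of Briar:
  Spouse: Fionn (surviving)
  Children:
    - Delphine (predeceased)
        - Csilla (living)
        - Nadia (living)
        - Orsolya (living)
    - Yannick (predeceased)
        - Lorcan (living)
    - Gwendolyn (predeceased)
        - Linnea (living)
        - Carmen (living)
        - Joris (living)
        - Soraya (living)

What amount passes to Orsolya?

Orsolya receives $156,000.

Fionn takes two-fifths of $2,340,000 = $936,000. The remaining $1,404,000 passes to the descendants.
The descendants' portion ($1,404,000) is divided into 3 shares of $468,000: Delphine's $468,000 share passes to Delphine's issue; Yannick's $468,000 share passes to Yannick's issue; Gwendolyn's $468,000 share passes to Gwendolyn's issue.
Delphine's share ($468,000) is divided into 3 shares of $156,000: Csilla, Nadia, and Orsolya each take $156,000.
Yannick's share ($468,000) passes entirely to Lorcan.
Gwendolyn's share ($468,000) is divided into 4 shares of $117,000: Linnea, Carmen, Joris, and Soraya each take $117,000.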